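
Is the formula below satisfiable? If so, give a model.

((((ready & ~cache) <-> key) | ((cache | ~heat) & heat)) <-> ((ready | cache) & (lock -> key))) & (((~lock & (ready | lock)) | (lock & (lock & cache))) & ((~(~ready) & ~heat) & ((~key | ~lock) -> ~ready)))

Case ready = True: the formula simplifies to (((~cache <-> key) | ((cache | ~heat) & heat)) <-> (lock -> key)) & ((~lock | (lock & (lock & cache))) & (~heat & ~((~key | ~lock)))).
  lock = True: simplifies to (((~cache <-> key) | ((cache | ~heat) & heat)) <-> key) & (cache & (~heat & ~(~key))).
    heat = True: the conjunct ~heat is False.
    heat = False: simplifies to ((~cache <-> key) <-> key) & (cache & ~(~key)).
      key = True: simplifies to ~cache & cache.
        cache = True: the conjunct ~cache is False.
        cache = False: the conjunct cache is False.
      key = False: the conjunct ~(~key) becomes ~(~False) = False.
  lock = False: the conjunct ~((~key | ~lock)) becomes ~((~key | True)) = False.
Case ready = False: the conjunct ~(~ready) becomes ~(~False) = False.
Both cases fail — unsatisfiable.

No satisfying assignment exists.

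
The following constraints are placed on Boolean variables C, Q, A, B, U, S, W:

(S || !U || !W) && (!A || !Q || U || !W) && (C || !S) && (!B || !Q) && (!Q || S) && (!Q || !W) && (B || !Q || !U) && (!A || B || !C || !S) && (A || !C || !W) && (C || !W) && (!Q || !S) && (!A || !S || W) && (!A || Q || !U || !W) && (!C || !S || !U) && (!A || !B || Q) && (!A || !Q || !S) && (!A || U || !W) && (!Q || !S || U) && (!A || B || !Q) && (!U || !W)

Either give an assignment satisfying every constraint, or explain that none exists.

C: True, Q: False, A: False, B: False, U: True, S: False, W: False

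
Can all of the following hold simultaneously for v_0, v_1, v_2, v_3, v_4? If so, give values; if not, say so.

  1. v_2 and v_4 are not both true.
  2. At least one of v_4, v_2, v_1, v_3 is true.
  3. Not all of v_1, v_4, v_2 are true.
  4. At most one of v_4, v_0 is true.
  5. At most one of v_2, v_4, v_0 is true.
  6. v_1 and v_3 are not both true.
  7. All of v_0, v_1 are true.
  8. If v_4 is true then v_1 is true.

v_0 = True; v_1 = True; v_2 = False; v_3 = False; v_4 = False

  (1) v_2=F, v_4=F — not both ✓
  (2) {v_4, v_2, v_1, v_3}: 1 true — at least one ✓
  (3) {v_1, v_4, v_2}: 1/3 true — not all ✓
  (4) {v_4, v_0}: 1 true — at most one ✓
  (5) {v_2, v_4, v_0}: 1 true — at most one ✓
  (6) v_1=T, v_3=F — not both ✓
  (7) {v_0, v_1}: all 2 true ✓
  (8) v_4=F ⇒ v_1: vacuous ✓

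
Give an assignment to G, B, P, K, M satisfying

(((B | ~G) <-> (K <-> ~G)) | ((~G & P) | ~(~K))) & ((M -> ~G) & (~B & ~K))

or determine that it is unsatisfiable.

G = False; B = False; P = True; K = False; M = False

  ((B | ~G) <-> (K <-> ~G)) | ((~G & P) | ~(~K)) = True
    (B | ~G) <-> (K <-> ~G) = False
      B | ~G = True
        ~G = True
      K <-> ~G = False
        ~G = True
    (~G & P) | ~(~K) = True
      ~G & P = True
        ~G = True
      ~(~K) = False
        ~K = True
  (M -> ~G) & (~B & ~K) = True
    M -> ~G = True
      ~G = True
    ~B & ~K = True
      ~B = True
      ~K = True
Both conjuncts True, so the formula holds.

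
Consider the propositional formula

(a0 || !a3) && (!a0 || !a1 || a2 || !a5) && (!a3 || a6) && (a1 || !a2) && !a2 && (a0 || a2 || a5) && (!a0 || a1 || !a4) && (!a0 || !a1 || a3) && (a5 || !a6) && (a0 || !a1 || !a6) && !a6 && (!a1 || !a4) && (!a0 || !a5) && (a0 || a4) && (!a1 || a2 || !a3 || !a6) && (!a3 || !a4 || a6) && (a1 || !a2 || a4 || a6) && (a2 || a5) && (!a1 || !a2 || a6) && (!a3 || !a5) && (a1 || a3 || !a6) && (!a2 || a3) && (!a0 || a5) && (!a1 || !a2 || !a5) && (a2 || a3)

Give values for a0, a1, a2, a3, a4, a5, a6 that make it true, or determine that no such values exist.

Case a2 = True:
  Clause (!a2) is falsified — contradiction.
Case a2 = False:
  (!a6) forces a6 = False.
  (!a3 || a6) forces a3 = False.
  Clause (a2 || a3) is falsified — contradiction.
Both cases fail, so the formula is unsatisfiable.

Unsatisfiable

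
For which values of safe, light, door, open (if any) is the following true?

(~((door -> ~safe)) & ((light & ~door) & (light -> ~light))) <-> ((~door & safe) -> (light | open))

safe=T, light=F, door=F, open=F

  (~((door -> ~safe)) & ((light & ~door) & (light -> ~light))) <-> ((~door & safe) -> (light | open)) = True
    ~((door -> ~safe)) & ((light & ~door) & (light -> ~light)) = False
      ~((door -> ~safe)) = False
        door -> ~safe = True
          ~safe = False
      (light & ~door) & (light -> ~light) = False
        light & ~door = False
          ~door = True
        light -> ~light = True
          ~light = True
    (~door & safe) -> (light | open) = False
      ~door & safe = True
        ~door = True
      light | open = False
The formula evaluates to True.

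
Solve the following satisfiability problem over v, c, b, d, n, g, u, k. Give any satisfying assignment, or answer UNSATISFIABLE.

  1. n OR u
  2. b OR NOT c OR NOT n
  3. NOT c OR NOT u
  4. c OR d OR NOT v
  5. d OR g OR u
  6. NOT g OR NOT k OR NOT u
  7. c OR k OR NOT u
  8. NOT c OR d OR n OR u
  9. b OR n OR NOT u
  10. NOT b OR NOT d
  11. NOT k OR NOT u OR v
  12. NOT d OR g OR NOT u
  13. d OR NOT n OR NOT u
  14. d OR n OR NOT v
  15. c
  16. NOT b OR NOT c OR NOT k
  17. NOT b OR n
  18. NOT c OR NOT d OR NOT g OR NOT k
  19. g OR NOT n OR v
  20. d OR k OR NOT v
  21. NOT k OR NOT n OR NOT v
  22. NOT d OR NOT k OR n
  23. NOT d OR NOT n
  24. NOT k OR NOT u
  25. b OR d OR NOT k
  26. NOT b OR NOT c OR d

Case c = True:
  (NOT c OR NOT u) forces u = False.
  (n OR u) forces n = True.
  (b OR NOT c OR NOT n) forces b = True.
  (NOT b OR NOT d) forces d = False.
  Clause (NOT b OR NOT c OR d) is falsified — contradiction.
Case c = False:
  Clause (c) is falsified — contradiction.
Both cases fail, so the formula is unsatisfiable.

UNSATISFIABLE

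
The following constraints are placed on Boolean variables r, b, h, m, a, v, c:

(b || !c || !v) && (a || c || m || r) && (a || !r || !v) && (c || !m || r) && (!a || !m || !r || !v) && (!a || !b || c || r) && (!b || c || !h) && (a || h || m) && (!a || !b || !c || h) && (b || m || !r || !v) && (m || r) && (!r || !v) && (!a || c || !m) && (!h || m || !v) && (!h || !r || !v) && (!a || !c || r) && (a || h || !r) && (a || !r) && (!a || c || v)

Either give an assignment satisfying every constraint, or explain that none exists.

r=T, b=F, h=T, m=F, a=T, v=F, c=T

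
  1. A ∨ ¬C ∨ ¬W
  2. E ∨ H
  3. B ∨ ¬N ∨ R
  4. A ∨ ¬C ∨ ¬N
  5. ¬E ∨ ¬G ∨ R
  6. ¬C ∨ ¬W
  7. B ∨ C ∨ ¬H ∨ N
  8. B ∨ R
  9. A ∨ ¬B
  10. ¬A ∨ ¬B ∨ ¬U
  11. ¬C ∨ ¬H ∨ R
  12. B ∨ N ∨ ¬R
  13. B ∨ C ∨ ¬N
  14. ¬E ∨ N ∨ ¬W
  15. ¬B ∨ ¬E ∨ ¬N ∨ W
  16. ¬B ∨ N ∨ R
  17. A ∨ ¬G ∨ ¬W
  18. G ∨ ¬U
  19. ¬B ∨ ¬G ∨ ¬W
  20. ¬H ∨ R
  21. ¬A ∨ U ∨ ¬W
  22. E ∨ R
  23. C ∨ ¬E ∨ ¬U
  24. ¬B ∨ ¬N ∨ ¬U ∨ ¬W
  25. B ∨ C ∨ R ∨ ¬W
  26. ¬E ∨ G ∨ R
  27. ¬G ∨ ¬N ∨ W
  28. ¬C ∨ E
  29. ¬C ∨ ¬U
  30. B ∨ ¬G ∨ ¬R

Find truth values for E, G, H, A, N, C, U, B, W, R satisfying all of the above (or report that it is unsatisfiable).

Set E = True.
Set G = True.
  then (¬E ∨ ¬G ∨ R) forces R = True.
  then (B ∨ ¬G ∨ ¬R) forces B = True.
  then (A ∨ ¬B) forces A = True.
  then (¬A ∨ ¬B ∨ ¬U) forces U = False.
  then (¬B ∨ ¬G ∨ ¬W) forces W = False.
  then (¬G ∨ ¬N ∨ W) forces N = False.
Set H = True.
Set C = False.
All clauses satisfied.

E = True, G = True, H = True, A = True, N = False, C = False, U = False, B = True, W = False, R = True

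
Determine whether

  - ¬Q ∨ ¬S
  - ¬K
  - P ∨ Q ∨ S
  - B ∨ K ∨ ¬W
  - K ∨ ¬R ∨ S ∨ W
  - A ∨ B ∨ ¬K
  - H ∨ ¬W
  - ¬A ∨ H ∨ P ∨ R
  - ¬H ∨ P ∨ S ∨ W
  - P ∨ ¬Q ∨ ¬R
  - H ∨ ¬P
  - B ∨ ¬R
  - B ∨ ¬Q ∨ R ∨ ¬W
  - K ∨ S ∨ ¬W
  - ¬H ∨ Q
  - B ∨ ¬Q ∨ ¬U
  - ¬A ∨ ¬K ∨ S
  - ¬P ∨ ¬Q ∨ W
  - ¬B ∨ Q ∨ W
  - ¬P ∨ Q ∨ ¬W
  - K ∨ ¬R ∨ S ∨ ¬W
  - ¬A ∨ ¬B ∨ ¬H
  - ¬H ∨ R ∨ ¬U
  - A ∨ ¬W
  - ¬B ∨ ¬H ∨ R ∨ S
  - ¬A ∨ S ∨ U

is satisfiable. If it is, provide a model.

U = False; W = False; A = False; R = False; Q = True; K = False; S = False; B = False; P = False; H = False

Unit clause (¬K) forces K = False.
Set U = False.
Try W = True:
  (B ∨ K ∨ ¬W) forces B = True.
  (H ∨ ¬W) forces H = True.
  (K ∨ S ∨ ¬W) forces S = True.
  (¬Q ∨ ¬S) forces Q = False.
  clause (¬H ∨ Q) is falsified — backtrack.
So W = False.
Set A = False.
Set R = False.
Set Q = True.
  then (¬Q ∨ ¬S) forces S = False.
  then (¬P ∨ ¬Q ∨ W) forces P = False.
  then (¬H ∨ P ∨ S ∨ W) forces H = False.
Set B = False.
All clauses satisfied.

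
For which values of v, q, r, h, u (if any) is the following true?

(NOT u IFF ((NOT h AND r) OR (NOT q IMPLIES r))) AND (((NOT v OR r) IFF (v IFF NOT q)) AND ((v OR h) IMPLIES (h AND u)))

v = False; q = True; r = True; h = False; u = False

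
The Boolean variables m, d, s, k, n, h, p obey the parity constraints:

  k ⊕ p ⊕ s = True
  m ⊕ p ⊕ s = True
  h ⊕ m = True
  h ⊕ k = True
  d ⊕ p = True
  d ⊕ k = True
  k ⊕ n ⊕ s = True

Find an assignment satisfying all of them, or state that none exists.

m = True, d = False, s = True, k = True, n = True, h = False, p = True

k ⊕ p ⊕ s = T ⊕ T ⊕ T = True ✓
m ⊕ p ⊕ s = T ⊕ T ⊕ T = True ✓
h ⊕ m = F ⊕ T = True ✓
h ⊕ k = F ⊕ T = True ✓
d ⊕ p = F ⊕ T = True ✓
d ⊕ k = F ⊕ T = True ✓
k ⊕ n ⊕ s = T ⊕ T ⊕ T = True ✓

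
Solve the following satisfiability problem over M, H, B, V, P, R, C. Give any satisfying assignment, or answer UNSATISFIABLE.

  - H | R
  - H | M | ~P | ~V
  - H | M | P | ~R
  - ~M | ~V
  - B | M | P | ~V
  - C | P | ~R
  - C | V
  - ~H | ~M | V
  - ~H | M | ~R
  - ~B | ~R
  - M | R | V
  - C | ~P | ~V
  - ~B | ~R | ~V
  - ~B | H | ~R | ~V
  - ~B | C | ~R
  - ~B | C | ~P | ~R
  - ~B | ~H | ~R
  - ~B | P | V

Set M = False.
Set H = True.
  then (~H | M | ~R) forces R = False.
  then (M | R | V) forces V = True.
Set B = True.
Set P = False.
Set C = False.
All clauses satisfied.

M = False; H = True; B = True; V = True; P = False; R = False; C = False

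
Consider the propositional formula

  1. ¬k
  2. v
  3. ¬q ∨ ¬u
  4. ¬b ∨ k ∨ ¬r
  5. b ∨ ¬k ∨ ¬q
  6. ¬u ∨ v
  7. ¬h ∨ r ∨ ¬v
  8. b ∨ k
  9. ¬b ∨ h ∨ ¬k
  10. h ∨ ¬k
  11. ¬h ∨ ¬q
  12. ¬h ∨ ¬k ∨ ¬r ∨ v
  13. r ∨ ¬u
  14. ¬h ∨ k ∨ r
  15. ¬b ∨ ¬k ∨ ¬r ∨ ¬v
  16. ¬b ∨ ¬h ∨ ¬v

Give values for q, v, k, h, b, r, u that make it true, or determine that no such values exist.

Unit clause (¬k) forces k = False.
Unit clause (v) forces v = True.
In (b ∨ k) only b is left, so b = True.
In (¬b ∨ ¬h ∨ ¬v) only ¬h is left, so h = False.
In (¬b ∨ k ∨ ¬r) only ¬r is left, so r = False.
In (r ∨ ¬u) only ¬u is left, so u = False.
Set q = True.
All clauses satisfied.

q=T; v=T; k=F; h=F; b=T; r=F; u=F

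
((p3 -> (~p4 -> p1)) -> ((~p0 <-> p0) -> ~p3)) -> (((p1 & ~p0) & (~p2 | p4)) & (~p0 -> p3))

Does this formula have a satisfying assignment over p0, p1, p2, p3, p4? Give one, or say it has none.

p0=F; p1=T; p2=F; p3=T; p4=F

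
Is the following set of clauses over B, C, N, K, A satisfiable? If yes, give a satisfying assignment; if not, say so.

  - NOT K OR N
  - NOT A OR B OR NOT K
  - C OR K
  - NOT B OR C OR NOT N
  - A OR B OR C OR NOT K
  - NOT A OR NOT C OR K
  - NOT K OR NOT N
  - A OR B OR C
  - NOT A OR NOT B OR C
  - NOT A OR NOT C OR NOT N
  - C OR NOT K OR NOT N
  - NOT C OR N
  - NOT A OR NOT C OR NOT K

B = True; C = True; N = True; K = False; A = False

Set B = True.
Try C = False:
  (C OR K) forces K = True.
  (NOT K OR N) forces N = True.
  clause (NOT B OR C OR NOT N) is falsified — backtrack.
So C = True.
  then (NOT C OR N) forces N = True.
  then (NOT K OR NOT N) forces K = False.
  then (NOT A OR NOT C OR NOT N) forces A = False.
All clauses satisfied.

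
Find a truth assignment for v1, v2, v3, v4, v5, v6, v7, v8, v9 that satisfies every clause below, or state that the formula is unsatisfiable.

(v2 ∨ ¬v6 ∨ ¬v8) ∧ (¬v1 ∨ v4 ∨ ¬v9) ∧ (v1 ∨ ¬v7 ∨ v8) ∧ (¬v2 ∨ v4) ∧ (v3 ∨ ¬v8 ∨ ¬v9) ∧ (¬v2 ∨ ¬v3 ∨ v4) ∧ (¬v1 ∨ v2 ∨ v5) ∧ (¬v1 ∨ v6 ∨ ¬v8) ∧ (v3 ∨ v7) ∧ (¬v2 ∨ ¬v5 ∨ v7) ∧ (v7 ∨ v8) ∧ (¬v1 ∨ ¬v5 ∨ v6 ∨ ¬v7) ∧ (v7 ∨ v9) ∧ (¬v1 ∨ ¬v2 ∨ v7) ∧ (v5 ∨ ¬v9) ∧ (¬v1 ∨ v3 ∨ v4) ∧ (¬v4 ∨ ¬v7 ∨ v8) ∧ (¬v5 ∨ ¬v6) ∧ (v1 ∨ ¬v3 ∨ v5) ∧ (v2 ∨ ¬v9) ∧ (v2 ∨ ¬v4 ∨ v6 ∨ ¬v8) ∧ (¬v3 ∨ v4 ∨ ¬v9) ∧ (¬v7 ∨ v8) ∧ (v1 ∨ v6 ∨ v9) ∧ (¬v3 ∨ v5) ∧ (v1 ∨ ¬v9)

Set v1 = True.
Set v2 = True.
  then (¬v2 ∨ v4) forces v4 = True.
  then (¬v1 ∨ ¬v2 ∨ v7) forces v7 = True.
  then (¬v4 ∨ ¬v7 ∨ v8) forces v8 = True.
  then (¬v1 ∨ v6 ∨ ¬v8) forces v6 = True.
  then (¬v5 ∨ ¬v6) forces v5 = False.
  then (¬v3 ∨ v5) forces v3 = False.
  then (v3 ∨ ¬v8 ∨ ¬v9) forces v9 = False.
All clauses satisfied.

v1: True, v2: True, v3: False, v4: True, v5: False, v6: True, v7: True, v8: True, v9: False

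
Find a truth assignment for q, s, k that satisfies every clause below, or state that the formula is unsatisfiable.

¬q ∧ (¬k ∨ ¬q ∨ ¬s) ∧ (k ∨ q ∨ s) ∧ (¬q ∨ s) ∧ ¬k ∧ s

q=F, s=T, k=F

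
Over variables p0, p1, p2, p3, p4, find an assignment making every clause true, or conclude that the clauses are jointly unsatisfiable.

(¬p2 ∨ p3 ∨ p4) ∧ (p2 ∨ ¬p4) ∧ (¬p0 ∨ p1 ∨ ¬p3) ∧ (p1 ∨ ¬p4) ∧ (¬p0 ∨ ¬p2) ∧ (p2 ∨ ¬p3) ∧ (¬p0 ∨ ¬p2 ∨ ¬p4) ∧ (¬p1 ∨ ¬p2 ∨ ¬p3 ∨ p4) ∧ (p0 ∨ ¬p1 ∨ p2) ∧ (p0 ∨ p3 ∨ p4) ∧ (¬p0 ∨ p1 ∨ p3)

Set p0 = True.
  then (¬p0 ∨ ¬p2) forces p2 = False.
  then (p2 ∨ ¬p3) forces p3 = False.
  then (¬p0 ∨ p1 ∨ p3) forces p1 = True.
  then (p2 ∨ ¬p4) forces p4 = False.
All clauses satisfied.

p0 = True, p1 = True, p2 = False, p3 = False, p4 = False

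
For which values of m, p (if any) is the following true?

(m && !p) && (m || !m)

m = True, p = False

  m && !p = True
    !p = True
  m || !m = True
    !m = False
Both conjuncts True, so the formula holds.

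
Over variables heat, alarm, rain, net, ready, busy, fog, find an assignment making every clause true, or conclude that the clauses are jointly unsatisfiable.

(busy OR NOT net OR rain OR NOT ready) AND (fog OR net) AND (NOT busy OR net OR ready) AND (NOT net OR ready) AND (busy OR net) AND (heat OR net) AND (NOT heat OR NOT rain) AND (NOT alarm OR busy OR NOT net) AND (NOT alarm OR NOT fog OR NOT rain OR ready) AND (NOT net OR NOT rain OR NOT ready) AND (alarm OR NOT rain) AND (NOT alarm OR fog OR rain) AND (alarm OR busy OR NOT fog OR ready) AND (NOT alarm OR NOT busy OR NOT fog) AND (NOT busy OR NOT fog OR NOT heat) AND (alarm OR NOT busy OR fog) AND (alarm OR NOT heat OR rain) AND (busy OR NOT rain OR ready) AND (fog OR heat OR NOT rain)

Set heat = False.
  then (heat OR net) forces net = True.
  then (NOT net OR ready) forces ready = True.
  then (NOT net OR NOT rain OR NOT ready) forces rain = False.
  then (busy OR NOT net OR rain OR NOT ready) forces busy = True.
Set alarm = False.
  then (alarm OR NOT busy OR fog) forces fog = True.
All clauses satisfied.

heat=F, alarm=F, rain=F, net=T, ready=T, busy=T, fog=T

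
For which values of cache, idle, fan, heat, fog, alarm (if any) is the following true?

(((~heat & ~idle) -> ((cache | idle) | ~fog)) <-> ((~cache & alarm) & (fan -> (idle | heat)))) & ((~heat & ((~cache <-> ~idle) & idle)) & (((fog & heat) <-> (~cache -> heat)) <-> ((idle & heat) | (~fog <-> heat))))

UNSATISFIABLE

Case idle = True: the formula simplifies to (~cache & alarm) & ((~heat & cache) & (((fog & heat) <-> (~cache -> heat)) <-> (heat | (~fog <-> heat)))).
  cache = True: the conjunct ~cache is False.
  cache = False: the conjunct cache is False.
Case idle = False: the conjunct idle is False.
Both cases fail — unsatisfiable.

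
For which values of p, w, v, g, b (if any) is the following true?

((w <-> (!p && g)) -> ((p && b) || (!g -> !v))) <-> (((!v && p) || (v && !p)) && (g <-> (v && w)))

p=T, w=T, v=F, g=F, b=F

  ((w <-> (!p && g)) -> ((p && b) || (!g -> !v))) <-> (((!v && p) || (v && !p)) && (g <-> (v && w))) = True
    (w <-> (!p && g)) -> ((p && b) || (!g -> !v)) = True
      w <-> (!p && g) = False
        !p && g = False
          !p = False
      (p && b) || (!g -> !v) = True
        p && b = False
        !g -> !v = True
          !g = True
          !v = True
    ((!v && p) || (v && !p)) && (g <-> (v && w)) = True
      (!v && p) || (v && !p) = True
        !v && p = True
          !v = True
        v && !p = False
          !p = False
      g <-> (v && w) = True
        v && w = False
The formula evaluates to True.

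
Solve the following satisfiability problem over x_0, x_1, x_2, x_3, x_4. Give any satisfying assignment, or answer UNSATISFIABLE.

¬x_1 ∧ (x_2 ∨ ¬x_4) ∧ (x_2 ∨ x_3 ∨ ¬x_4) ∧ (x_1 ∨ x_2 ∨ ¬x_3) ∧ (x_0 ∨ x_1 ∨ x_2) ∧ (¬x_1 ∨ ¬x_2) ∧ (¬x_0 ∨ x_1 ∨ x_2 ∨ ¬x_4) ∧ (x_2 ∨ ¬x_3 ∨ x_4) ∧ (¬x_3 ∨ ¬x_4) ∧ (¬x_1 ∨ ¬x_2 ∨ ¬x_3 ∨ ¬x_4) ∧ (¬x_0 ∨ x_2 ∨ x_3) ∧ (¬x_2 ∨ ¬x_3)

x_0 = True, x_1 = False, x_2 = True, x_3 = False, x_4 = True

Unit clause (¬x_1) forces x_1 = False.
Set x_0 = True.
Try x_2 = False:
  (x_2 ∨ ¬x_4) forces x_4 = False.
  (x_1 ∨ x_2 ∨ ¬x_3) forces x_3 = False.
  clause (¬x_0 ∨ x_2 ∨ x_3) is falsified — backtrack.
So x_2 = True.
  then (¬x_2 ∨ ¬x_3) forces x_3 = False.
Set x_4 = True.
All clauses satisfied.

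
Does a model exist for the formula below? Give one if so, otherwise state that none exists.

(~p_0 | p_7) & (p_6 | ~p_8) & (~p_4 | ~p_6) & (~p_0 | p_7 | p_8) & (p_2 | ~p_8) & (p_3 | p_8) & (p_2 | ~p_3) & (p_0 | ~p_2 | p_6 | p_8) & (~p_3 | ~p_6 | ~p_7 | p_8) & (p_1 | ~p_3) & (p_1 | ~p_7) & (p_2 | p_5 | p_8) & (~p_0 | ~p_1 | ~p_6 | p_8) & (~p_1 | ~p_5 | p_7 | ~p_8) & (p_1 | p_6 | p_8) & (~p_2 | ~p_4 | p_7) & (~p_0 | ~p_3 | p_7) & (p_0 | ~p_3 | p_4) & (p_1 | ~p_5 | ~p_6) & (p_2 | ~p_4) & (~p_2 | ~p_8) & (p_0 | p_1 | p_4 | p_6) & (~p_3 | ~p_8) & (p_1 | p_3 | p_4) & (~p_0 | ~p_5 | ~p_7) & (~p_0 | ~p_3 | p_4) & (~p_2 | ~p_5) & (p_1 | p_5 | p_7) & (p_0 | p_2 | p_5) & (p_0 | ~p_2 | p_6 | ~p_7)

p_0 = True, p_1 = True, p_2 = True, p_3 = True, p_4 = True, p_5 = False, p_6 = False, p_7 = True, p_8 = False

Set p_0 = True.
  then (~p_0 | p_7) forces p_7 = True.
  then (p_1 | ~p_7) forces p_1 = True.
  then (~p_0 | ~p_5 | ~p_7) forces p_5 = False.
Try p_2 = False:
  (p_2 | ~p_8) forces p_8 = False.
  clause (p_2 | p_5 | p_8) is falsified — backtrack.
So p_2 = True.
  then (~p_2 | ~p_8) forces p_8 = False.
  then (p_3 | p_8) forces p_3 = True.
  then (~p_3 | ~p_6 | ~p_7 | p_8) forces p_6 = False.
  then (~p_0 | ~p_3 | p_4) forces p_4 = True.
All clauses satisfied.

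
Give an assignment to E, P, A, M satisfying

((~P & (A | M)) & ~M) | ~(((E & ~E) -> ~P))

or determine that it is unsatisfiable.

E=T, P=F, A=T, M=F

  ((~P & (A | M)) & ~M) | ~(((E & ~E) -> ~P)) = True
    (~P & (A | M)) & ~M = True
      ~P & (A | M) = True
        ~P = True
        A | M = True
      ~M = True
    ~(((E & ~E) -> ~P)) = False
      (E & ~E) -> ~P = True
        E & ~E = False
          ~E = False
        ~P = True
The formula evaluates to True.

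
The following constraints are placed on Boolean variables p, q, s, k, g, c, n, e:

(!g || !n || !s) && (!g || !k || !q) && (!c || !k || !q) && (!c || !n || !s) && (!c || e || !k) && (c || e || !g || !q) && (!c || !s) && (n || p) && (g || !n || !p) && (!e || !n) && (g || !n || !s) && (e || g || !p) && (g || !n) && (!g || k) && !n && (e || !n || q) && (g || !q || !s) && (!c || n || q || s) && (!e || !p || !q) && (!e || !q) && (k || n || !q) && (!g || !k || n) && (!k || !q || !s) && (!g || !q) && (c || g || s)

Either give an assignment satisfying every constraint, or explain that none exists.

p = True, q = False, s = True, k = True, g = False, c = False, n = False, e = True

Unit clause (!n) forces n = False.
In (n || p) only p is left, so p = True.
Try q = True:
  (!e || !p || !q) forces e = False.
  (e || g || !p) forces g = True.
  clause (!g || !q) is falsified — backtrack.
So q = False.
Try s = False:
  (!c || n || q || s) forces c = False.
  (c || g || s) forces g = True.
  (!g || k) forces k = True.
  clause (!g || !k || n) is falsified — backtrack.
So s = True.
  then (!c || !s) forces c = False.
Set k = True.
  then (!g || !k || n) forces g = False.
  then (e || g || !p) forces e = True.
All clauses satisfied.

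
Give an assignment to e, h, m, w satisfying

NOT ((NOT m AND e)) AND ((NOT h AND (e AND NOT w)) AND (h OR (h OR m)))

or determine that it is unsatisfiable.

e = True, h = False, m = True, w = False

  NOT ((NOT m AND e)) = True
    NOT m AND e = False
      NOT m = False
  (NOT h AND (e AND NOT w)) AND (h OR (h OR m)) = True
    NOT h AND (e AND NOT w) = True
      NOT h = True
      e AND NOT w = True
        NOT w = True
    h OR (h OR m) = True
      h OR m = True
Both conjuncts True, so the formula holds.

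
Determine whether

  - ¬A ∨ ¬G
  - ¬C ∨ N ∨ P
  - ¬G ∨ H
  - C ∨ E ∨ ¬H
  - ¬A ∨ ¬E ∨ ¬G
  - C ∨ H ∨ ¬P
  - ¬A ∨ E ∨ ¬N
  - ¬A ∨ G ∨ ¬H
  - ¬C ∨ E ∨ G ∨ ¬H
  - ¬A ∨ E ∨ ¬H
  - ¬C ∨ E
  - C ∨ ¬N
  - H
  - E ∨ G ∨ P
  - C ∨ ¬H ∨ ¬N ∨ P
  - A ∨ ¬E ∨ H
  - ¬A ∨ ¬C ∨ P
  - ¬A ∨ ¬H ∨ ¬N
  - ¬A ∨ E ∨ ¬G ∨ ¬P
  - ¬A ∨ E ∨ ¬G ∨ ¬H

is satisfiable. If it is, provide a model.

Unit clause (H) forces H = True.
Try E = False:
  (C ∨ E ∨ ¬H) forces C = True.
  clause (¬C ∨ E) is falsified — backtrack.
So E = True.
Set C = False.
  then (C ∨ ¬N) forces N = False.
Set A = False.
Set P = False.
Set G = True.
All clauses satisfied.

E=T, C=F, A=F, P=F, N=F, G=T, H=T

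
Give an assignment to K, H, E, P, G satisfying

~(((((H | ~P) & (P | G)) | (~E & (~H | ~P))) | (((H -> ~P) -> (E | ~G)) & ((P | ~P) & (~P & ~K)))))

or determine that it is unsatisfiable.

K=T, H=F, E=T, P=F, G=F

  ~(((((H | ~P) & (P | G)) | (~E & (~H | ~P))) | (((H -> ~P) -> (E | ~G)) & ((P | ~P) & (~P & ~K))))) = True
    (((H | ~P) & (P | G)) | (~E & (~H | ~P))) | (((H -> ~P) -> (E | ~G)) & ((P | ~P) & (~P & ~K))) = False
      ((H | ~P) & (P | G)) | (~E & (~H | ~P)) = False
        (H | ~P) & (P | G) = False
          H | ~P = True
            ~P = True
          P | G = False
        ~E & (~H | ~P) = False
          ~E = False
          ~H | ~P = True
            ~H = True
            ~P = True
      ((H -> ~P) -> (E | ~G)) & ((P | ~P) & (~P & ~K)) = False
        (H -> ~P) -> (E | ~G) = True
          H -> ~P = True
            ~P = True
          E | ~G = True
            ~G = True
        (P | ~P) & (~P & ~K) = False
          P | ~P = True
            ~P = True
          ~P & ~K = False
            ~P = True
            ~K = False
The formula evaluates to True.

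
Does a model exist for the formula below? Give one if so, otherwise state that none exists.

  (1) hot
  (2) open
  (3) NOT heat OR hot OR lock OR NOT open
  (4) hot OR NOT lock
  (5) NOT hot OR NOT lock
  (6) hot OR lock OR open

Unit clause (hot) forces hot = True.
Unit clause (open) forces open = True.
In (NOT hot OR NOT lock) only NOT lock is left, so lock = False.
Set heat = False.
All clauses satisfied.

hot: True; lock: False; heat: False; open: True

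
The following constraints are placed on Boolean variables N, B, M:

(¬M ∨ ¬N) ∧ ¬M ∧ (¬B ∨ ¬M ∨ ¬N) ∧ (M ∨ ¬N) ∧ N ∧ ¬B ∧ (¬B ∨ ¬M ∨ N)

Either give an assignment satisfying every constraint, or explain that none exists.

UNSATISFIABLE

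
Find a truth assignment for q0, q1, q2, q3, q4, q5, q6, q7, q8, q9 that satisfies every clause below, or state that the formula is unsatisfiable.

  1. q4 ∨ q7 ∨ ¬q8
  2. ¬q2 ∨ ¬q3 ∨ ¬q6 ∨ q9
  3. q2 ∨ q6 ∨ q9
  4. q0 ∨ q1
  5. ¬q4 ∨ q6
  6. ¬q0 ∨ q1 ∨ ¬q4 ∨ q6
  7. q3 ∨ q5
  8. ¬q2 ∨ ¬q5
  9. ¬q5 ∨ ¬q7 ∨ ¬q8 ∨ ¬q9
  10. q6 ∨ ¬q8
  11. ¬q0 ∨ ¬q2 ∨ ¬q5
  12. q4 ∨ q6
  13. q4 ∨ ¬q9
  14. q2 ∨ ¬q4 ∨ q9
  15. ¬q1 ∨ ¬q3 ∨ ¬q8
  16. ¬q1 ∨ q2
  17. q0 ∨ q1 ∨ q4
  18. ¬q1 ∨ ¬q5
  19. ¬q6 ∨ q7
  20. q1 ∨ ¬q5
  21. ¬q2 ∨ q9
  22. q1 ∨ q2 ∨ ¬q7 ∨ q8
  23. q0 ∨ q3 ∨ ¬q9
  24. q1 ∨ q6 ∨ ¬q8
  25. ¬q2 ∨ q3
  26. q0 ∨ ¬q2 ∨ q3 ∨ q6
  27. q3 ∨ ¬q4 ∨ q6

Set q0 = True.
Set q1 = False.
  then (q1 ∨ ¬q5) forces q5 = False.
  then (q3 ∨ q5) forces q3 = True.
Set q2 = False.
Set q4 = False.
  then (q4 ∨ q6) forces q6 = True.
  then (q4 ∨ ¬q9) forces q9 = False.
  then (¬q6 ∨ q7) forces q7 = True.
  then (q1 ∨ q2 ∨ ¬q7 ∨ q8) forces q8 = True.
All clauses satisfied.

q0 = True; q1 = False; q2 = False; q3 = True; q4 = False; q5 = False; q6 = True; q7 = True; q8 = True; q9 = False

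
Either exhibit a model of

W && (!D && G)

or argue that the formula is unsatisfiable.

G = True, W = True, D = False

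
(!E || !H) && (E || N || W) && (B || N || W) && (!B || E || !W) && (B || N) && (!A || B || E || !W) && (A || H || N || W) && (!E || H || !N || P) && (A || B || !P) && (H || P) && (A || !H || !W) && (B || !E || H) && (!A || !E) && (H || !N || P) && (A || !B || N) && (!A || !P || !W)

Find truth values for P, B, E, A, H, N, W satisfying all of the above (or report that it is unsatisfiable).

P = False; B = False; E = False; A = True; H = True; N = True; W = False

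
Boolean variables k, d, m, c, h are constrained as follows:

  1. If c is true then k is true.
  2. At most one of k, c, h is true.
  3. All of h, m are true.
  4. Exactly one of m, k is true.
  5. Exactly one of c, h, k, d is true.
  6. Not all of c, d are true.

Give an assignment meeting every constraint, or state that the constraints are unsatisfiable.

k = False; d = False; m = True; c = False; h = True

  (1) c=F ⇒ k: vacuous ✓
  (2) {k, c, h}: 1 true — at most one ✓
  (3) {h, m}: all 2 true ✓
  (4) {m, k}: 1 true — exactly one ✓
  (5) {c, h, k, d}: 1 true — exactly one ✓
  (6) {c, d}: 0/2 true — not all ✓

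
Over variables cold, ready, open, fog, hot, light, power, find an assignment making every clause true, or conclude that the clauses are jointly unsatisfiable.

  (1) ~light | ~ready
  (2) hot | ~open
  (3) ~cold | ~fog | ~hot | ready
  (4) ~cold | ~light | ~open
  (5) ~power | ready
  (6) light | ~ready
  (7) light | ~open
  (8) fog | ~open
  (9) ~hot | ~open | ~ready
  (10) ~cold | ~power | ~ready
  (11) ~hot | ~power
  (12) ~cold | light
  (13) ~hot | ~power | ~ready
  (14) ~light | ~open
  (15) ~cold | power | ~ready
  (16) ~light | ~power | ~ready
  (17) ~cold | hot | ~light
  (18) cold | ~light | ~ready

Set cold = False.
Try ready = True:
  (~light | ~ready) forces light = False.
  clause (light | ~ready) is falsified — backtrack.
So ready = False.
  then (~power | ready) forces power = False.
Set open = False.
Set fog = False.
Set hot = True.
Set light = False.
All clauses satisfied.

cold = False; ready = False; open = False; fog = False; hot = True; light = False; power = False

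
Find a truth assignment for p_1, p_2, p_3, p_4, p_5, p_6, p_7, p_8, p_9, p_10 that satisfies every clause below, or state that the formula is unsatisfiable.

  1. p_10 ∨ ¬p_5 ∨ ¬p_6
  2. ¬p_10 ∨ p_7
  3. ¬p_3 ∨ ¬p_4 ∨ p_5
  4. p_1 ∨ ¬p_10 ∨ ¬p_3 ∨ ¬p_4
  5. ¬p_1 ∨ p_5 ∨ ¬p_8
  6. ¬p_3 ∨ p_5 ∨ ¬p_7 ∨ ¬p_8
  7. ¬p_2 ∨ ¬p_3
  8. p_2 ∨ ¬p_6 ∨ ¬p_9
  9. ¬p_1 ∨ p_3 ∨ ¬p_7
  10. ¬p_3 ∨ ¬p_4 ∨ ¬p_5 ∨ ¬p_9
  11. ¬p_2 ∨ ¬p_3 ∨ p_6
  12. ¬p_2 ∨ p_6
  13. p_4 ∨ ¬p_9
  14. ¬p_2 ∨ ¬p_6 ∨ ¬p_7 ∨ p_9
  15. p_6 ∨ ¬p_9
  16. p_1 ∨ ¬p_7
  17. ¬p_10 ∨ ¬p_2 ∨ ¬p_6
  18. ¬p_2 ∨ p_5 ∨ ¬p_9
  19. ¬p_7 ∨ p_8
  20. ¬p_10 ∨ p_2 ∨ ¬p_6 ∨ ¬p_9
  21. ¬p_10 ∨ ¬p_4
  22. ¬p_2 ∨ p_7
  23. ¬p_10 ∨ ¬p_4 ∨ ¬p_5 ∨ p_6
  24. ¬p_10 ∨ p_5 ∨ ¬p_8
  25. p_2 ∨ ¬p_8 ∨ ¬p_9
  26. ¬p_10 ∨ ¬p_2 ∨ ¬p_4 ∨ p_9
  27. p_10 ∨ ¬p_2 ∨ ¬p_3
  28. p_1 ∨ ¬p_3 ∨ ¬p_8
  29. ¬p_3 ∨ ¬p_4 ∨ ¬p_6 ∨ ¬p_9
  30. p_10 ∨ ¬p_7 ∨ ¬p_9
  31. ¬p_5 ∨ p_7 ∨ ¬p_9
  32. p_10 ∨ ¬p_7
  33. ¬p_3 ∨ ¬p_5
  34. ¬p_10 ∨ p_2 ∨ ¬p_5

Set p_1 = False.
  then (p_1 ∨ ¬p_7) forces p_7 = False.
  then (¬p_2 ∨ p_7) forces p_2 = False.
  then (¬p_10 ∨ p_7) forces p_10 = False.
Set p_3 = False.
Set p_4 = False.
  then (p_4 ∨ ¬p_9) forces p_9 = False.
Set p_5 = False.
Set p_6 = False.
Set p_8 = True.
All clauses satisfied.

p_1=F, p_2=F, p_3=F, p_4=F, p_5=F, p_6=F, p_7=F, p_8=T, p_9=F, p_10=F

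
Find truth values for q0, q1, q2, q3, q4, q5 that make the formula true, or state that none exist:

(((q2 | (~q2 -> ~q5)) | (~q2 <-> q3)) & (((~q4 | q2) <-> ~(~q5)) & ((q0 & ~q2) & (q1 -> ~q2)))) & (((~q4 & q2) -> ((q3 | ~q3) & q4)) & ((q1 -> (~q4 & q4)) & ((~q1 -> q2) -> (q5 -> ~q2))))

q0: True, q1: False, q2: False, q3: True, q4: False, q5: True

  ((q2 | (~q2 -> ~q5)) | (~q2 <-> q3)) & (((~q4 | q2) <-> ~(~q5)) & ((q0 & ~q2) & (q1 -> ~q2))) = True
    (q2 | (~q2 -> ~q5)) | (~q2 <-> q3) = True
      q2 | (~q2 -> ~q5) = False
        ~q2 -> ~q5 = False
          ~q2 = True
          ~q5 = False
      ~q2 <-> q3 = True
        ~q2 = True
    ((~q4 | q2) <-> ~(~q5)) & ((q0 & ~q2) & (q1 -> ~q2)) = True
      (~q4 | q2) <-> ~(~q5) = True
        ~q4 | q2 = True
          ~q4 = True
        ~(~q5) = True
          ~q5 = False
      (q0 & ~q2) & (q1 -> ~q2) = True
        q0 & ~q2 = True
          ~q2 = True
        q1 -> ~q2 = True
          ~q2 = True
  ((~q4 & q2) -> ((q3 | ~q3) & q4)) & ((q1 -> (~q4 & q4)) & ((~q1 -> q2) -> (q5 -> ~q2))) = True
    (~q4 & q2) -> ((q3 | ~q3) & q4) = True
      ~q4 & q2 = False
        ~q4 = True
      (q3 | ~q3) & q4 = False
        q3 | ~q3 = True
          ~q3 = False
    (q1 -> (~q4 & q4)) & ((~q1 -> q2) -> (q5 -> ~q2)) = True
      q1 -> (~q4 & q4) = True
        ~q4 & q4 = False
          ~q4 = True
      (~q1 -> q2) -> (q5 -> ~q2) = True
        ~q1 -> q2 = False
          ~q1 = True
        q5 -> ~q2 = True
          ~q2 = True
Both conjuncts True, so the formula holds.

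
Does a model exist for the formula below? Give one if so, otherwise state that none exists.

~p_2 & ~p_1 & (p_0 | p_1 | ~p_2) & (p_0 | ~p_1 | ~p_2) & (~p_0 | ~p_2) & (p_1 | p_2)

UNSATISFIABLE

Case p_1 = True:
  Clause (~p_1) is falsified — contradiction.
Case p_1 = False:
  (~p_2) forces p_2 = False.
  Clause (p_1 | p_2) is falsified — contradiction.
Both cases fail, so the formula is unsatisfiable.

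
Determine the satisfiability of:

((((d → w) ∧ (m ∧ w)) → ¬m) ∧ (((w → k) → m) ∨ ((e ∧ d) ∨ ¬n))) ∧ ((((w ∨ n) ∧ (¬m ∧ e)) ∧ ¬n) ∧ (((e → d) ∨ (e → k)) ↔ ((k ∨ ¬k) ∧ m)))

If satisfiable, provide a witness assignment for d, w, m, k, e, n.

d=F; w=T; m=F; k=F; e=T; n=F

  (((d → w) ∧ (m ∧ w)) → ¬m) ∧ (((w → k) → m) ∨ ((e ∧ d) ∨ ¬n)) = True
    ((d → w) ∧ (m ∧ w)) → ¬m = True
      (d → w) ∧ (m ∧ w) = False
        d → w = True
        m ∧ w = False
      ¬m = True
    ((w → k) → m) ∨ ((e ∧ d) ∨ ¬n) = True
      (w → k) → m = True
        w → k = False
      (e ∧ d) ∨ ¬n = True
        e ∧ d = False
        ¬n = True
  (((w ∨ n) ∧ (¬m ∧ e)) ∧ ¬n) ∧ (((e → d) ∨ (e → k)) ↔ ((k ∨ ¬k) ∧ m)) = True
    ((w ∨ n) ∧ (¬m ∧ e)) ∧ ¬n = True
      (w ∨ n) ∧ (¬m ∧ e) = True
        w ∨ n = True
        ¬m ∧ e = True
          ¬m = True
      ¬n = True
    ((e → d) ∨ (e → k)) ↔ ((k ∨ ¬k) ∧ m) = True
      (e → d) ∨ (e → k) = False
        e → d = False
        e → k = False
      (k ∨ ¬k) ∧ m = False
        k ∨ ¬k = True
          ¬k = True
Both conjuncts True, so the formula holds.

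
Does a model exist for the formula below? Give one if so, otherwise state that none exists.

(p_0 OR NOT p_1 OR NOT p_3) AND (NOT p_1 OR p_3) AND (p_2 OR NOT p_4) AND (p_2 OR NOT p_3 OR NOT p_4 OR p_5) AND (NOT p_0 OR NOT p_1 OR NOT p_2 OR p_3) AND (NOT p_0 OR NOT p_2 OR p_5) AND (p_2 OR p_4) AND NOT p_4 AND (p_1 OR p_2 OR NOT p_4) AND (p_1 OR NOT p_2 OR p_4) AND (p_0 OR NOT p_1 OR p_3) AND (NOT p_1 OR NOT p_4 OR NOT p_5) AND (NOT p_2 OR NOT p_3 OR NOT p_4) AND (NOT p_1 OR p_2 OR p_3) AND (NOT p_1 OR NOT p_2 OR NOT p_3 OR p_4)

UNSATISFIABLE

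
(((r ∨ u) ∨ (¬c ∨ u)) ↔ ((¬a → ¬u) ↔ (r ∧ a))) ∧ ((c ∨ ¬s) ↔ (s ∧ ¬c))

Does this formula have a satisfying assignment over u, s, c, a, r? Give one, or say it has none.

The conjunct (c ∨ ¬s) ↔ (s ∧ ¬c) is unsatisfiable on its own:
  s=F, c=F: evaluates to False.
  s=F, c=T: evaluates to False.
  s=T, c=F: evaluates to False.
  s=T, c=T: evaluates to False.
So the whole conjunction is unsatisfiable.

Unsatisfiable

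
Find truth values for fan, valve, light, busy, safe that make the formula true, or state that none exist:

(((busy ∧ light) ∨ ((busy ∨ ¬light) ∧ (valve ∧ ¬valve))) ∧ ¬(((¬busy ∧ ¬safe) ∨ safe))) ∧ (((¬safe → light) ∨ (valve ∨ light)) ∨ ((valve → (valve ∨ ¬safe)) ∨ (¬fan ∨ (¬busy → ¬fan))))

fan = False, valve = True, light = True, busy = True, safe = False

  ((busy ∧ light) ∨ ((busy ∨ ¬light) ∧ (valve ∧ ¬valve))) ∧ ¬(((¬busy ∧ ¬safe) ∨ safe)) = True
    (busy ∧ light) ∨ ((busy ∨ ¬light) ∧ (valve ∧ ¬valve)) = True
      busy ∧ light = True
      (busy ∨ ¬light) ∧ (valve ∧ ¬valve) = False
        busy ∨ ¬light = True
          ¬light = False
        valve ∧ ¬valve = False
          ¬valve = False
    ¬(((¬busy ∧ ¬safe) ∨ safe)) = True
      (¬busy ∧ ¬safe) ∨ safe = False
        ¬busy ∧ ¬safe = False
          ¬busy = False
          ¬safe = True
  ((¬safe → light) ∨ (valve ∨ light)) ∨ ((valve → (valve ∨ ¬safe)) ∨ (¬fan ∨ (¬busy → ¬fan))) = True
    (¬safe → light) ∨ (valve ∨ light) = True
      ¬safe → light = True
        ¬safe = True
      valve ∨ light = True
    (valve → (valve ∨ ¬safe)) ∨ (¬fan ∨ (¬busy → ¬fan)) = True
      valve → (valve ∨ ¬safe) = True
        valve ∨ ¬safe = True
          ¬safe = True
      ¬fan ∨ (¬busy → ¬fan) = True
        ¬fan = True
        ¬busy → ¬fan = True
          ¬busy = False
          ¬fan = True
Both conjuncts True, so the formula holds.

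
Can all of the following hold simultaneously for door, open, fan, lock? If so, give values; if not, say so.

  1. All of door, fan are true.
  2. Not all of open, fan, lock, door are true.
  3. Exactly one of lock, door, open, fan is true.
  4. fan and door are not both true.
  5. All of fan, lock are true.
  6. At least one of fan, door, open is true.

The formula is unsatisfiable.

Case door = True:
  (1) forces fan = True.
  Constraint (3) is violated (door=T, fan=T) — contradiction.
Case door = False:
  Constraint (1) is violated (door=F) — contradiction.
Both cases fail — unsatisfiable.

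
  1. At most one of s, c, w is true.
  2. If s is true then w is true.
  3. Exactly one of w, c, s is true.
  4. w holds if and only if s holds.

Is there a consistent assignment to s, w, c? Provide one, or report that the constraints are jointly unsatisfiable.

s=F, w=F, c=T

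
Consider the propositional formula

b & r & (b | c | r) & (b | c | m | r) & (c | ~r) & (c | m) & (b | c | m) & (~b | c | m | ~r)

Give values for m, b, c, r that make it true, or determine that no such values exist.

m: False, b: True, c: True, r: True

Unit clause (b) forces b = True.
Unit clause (r) forces r = True.
In (c | ~r) only c is left, so c = True.
Set m = False.
Check each clause:
  (b): b holds.
  (r): r holds.
  (b | c | r): b holds.
  (b | c | m | r): b holds.
  (c | ~r): c holds.
  (c | m): c holds.
  (b | c | m): b holds.
  (~b | c | m | ~r): c holds.
All clauses satisfied.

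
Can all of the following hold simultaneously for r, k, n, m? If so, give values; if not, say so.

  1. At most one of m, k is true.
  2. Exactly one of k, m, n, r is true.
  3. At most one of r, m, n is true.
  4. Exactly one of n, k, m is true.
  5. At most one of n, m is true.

r = False; k = False; n = False; m = True

  (1) {m, k}: 1 true — at most one ✓
  (2) {k, m, n, r}: 1 true — exactly one ✓
  (3) {r, m, n}: 1 true — at most one ✓
  (4) {n, k, m}: 1 true — exactly one ✓
  (5) {n, m}: 1 true — at most one ✓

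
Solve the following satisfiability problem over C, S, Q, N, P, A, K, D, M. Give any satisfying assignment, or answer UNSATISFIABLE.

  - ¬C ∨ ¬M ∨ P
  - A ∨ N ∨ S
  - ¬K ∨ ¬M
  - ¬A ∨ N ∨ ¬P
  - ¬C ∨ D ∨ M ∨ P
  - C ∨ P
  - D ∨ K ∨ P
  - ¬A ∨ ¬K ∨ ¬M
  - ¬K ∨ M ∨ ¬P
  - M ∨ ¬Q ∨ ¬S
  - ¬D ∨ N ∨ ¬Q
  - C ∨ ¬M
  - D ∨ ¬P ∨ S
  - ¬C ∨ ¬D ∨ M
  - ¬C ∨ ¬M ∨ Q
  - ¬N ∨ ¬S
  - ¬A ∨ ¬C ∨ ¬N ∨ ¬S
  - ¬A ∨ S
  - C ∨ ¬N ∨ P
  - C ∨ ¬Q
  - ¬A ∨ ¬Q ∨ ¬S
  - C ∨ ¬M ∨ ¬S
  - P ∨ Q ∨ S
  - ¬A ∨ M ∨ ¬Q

C = True; S = True; Q = False; N = False; P = True; A = False; K = False; D = False; M = False

Set C = True.
Set S = True.
  then (¬N ∨ ¬S) forces N = False.
Set Q = False.
  then (¬C ∨ ¬M ∨ Q) forces M = False.
  then (¬C ∨ ¬D ∨ M) forces D = False.
  then (¬C ∨ D ∨ M ∨ P) forces P = True.
  then (¬K ∨ M ∨ ¬P) forces K = False.
  then (¬A ∨ N ∨ ¬P) forces A = False.
All clauses satisfied.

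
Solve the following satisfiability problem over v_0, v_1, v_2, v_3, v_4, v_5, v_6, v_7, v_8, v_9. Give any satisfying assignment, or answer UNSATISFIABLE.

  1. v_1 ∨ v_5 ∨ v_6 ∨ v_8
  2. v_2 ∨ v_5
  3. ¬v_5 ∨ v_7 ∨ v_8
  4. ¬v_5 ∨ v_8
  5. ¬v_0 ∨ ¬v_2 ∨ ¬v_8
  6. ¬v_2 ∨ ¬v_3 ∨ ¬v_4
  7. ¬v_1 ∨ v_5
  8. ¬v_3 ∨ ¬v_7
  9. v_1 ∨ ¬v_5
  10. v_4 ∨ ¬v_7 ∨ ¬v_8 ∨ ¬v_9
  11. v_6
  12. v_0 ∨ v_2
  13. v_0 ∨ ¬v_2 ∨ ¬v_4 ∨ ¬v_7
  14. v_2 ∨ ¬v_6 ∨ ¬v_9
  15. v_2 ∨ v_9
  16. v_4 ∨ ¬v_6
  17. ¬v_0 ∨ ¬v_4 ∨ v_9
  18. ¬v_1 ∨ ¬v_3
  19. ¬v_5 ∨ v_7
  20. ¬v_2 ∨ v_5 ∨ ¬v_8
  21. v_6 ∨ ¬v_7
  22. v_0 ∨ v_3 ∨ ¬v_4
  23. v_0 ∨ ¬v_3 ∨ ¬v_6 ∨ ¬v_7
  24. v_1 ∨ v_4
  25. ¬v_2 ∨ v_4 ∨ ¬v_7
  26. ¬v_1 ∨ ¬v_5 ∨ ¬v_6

v_0: True, v_1: False, v_2: True, v_3: False, v_4: True, v_5: False, v_6: True, v_7: True, v_8: False, v_9: True

Unit clause (v_6) forces v_6 = True.
In (v_4 ∨ ¬v_6) only v_4 is left, so v_4 = True.
Try v_0 = False:
  (v_0 ∨ v_2) forces v_2 = True.
  (¬v_2 ∨ ¬v_3 ∨ ¬v_4) forces v_3 = False.
  clause (v_0 ∨ v_3 ∨ ¬v_4) is falsified — backtrack.
So v_0 = True.
  then (¬v_0 ∨ ¬v_4 ∨ v_9) forces v_9 = True.
  then (v_2 ∨ ¬v_6 ∨ ¬v_9) forces v_2 = True.
  then (¬v_0 ∨ ¬v_2 ∨ ¬v_8) forces v_8 = False.
  then (¬v_2 ∨ ¬v_3 ∨ ¬v_4) forces v_3 = False.
  then (¬v_5 ∨ v_8) forces v_5 = False.
  then (¬v_1 ∨ v_5) forces v_1 = False.
Set v_7 = True.
All clauses satisfied.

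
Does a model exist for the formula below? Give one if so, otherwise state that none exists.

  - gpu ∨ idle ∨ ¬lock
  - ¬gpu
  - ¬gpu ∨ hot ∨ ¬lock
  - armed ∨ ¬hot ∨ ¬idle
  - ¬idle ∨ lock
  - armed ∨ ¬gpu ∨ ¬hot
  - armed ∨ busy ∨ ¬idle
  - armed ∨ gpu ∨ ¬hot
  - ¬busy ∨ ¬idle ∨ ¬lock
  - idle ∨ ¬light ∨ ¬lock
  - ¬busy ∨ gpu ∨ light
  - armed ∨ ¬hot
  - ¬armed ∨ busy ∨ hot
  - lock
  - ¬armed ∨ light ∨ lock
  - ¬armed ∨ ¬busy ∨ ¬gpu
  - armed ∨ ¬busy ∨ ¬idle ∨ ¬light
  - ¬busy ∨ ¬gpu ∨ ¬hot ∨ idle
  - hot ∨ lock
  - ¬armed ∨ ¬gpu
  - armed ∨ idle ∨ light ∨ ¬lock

Unit clause (¬gpu) forces gpu = False.
Unit clause (lock) forces lock = True.
In (gpu ∨ idle ∨ ¬lock) only idle is left, so idle = True.
In (¬busy ∨ ¬idle ∨ ¬lock) only ¬busy is left, so busy = False.
In (armed ∨ busy ∨ ¬idle) only armed is left, so armed = True.
In (¬armed ∨ busy ∨ hot) only hot is left, so hot = True.
Set light = False.
All clauses satisfied.

armed: True, hot: True, busy: False, light: False, gpu: False, lock: True, idle: True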